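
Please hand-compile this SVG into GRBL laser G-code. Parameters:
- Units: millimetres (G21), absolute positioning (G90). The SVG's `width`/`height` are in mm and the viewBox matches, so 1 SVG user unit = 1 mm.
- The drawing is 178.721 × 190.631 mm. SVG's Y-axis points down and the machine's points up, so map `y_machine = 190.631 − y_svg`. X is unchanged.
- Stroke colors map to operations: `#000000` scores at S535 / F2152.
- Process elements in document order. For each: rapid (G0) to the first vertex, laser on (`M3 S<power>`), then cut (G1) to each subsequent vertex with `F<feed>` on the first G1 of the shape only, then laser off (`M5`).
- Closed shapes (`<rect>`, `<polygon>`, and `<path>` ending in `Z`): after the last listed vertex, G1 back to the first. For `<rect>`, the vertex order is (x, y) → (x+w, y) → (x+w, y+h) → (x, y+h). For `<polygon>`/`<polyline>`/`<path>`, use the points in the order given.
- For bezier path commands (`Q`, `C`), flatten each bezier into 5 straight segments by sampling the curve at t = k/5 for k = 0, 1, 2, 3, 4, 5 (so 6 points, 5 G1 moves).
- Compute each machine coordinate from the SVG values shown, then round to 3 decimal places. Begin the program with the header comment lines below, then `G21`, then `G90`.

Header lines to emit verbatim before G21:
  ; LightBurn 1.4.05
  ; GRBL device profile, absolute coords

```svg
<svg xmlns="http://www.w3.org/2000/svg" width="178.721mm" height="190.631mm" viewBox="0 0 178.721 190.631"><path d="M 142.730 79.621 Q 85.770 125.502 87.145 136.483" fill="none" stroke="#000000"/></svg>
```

; LightBurn 1.4.05
; GRBL device profile, absolute coords
G21
G90
G0 X142.730 Y111.010
M3 S535
G1 X122.279 Y94.054 F2152
G1 X106.496 Y79.889
G1 X95.379 Y68.517
G1 X88.928 Y59.936
G1 X87.145 Y54.148
M5

1 u = 1 mm; y_m = 190.631 − y.

[1] `<path>` quadratic bezier, #000000→score S535 F2152: (142.730,111.010) → (122.279,94.054) → (106.496,79.889) → (95.379,68.517) → (88.928,59.936) → (87.145,54.148)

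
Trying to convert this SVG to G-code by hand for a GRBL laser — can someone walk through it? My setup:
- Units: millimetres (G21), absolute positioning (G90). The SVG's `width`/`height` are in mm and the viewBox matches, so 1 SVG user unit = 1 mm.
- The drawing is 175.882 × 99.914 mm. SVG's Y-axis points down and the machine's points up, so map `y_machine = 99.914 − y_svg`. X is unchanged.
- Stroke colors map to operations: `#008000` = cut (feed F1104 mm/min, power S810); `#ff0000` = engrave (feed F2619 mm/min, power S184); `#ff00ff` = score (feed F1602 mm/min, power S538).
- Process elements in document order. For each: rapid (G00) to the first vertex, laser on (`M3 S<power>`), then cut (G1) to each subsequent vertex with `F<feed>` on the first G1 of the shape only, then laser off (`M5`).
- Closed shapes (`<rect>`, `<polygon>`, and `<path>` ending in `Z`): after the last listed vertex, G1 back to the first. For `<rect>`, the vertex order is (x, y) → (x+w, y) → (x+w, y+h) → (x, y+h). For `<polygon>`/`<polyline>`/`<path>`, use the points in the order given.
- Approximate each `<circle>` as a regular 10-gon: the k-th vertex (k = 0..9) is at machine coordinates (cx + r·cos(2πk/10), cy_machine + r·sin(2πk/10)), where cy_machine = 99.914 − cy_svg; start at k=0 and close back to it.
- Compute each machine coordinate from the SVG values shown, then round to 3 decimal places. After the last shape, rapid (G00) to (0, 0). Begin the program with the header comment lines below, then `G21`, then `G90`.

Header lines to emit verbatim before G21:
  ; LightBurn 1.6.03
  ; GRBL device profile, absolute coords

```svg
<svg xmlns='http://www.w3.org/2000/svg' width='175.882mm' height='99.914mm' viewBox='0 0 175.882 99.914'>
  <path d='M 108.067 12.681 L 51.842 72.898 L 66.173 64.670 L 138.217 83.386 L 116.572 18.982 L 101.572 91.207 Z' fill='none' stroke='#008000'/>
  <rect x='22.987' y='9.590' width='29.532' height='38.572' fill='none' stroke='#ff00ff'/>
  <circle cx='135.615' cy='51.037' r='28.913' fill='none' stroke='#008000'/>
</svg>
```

Since the viewBox matches the mm dimensions, user units are millimetres directly. The only transform is the Y-flip y_m = 99.914 − y_svg.

Shape 1 is a closed polygon drawn with `<path>`. Its stroke #008000 means cut at S810, F1104. After flipping Y the toolpath is (108.067,87.233) → (51.842,27.016) → (66.173,35.244) → (138.217,16.528) → (116.572,80.932) → (101.572,8.707) → (108.067,87.233), returning to the start.

Shape 2 is a rectangle drawn with `<rect>`. Its stroke #ff00ff means score at S538, F1602. After flipping Y the toolpath is (22.987,90.324) → (52.519,90.324) → (52.519,51.752) → (22.987,51.752) → (22.987,90.324), returning to the start.

Shape 3 is a circle drawn with `<circle>`. Its stroke #008000 means cut at S810, F1104. After flipping Y the toolpath is (164.528,48.877) → (159.006,65.872) → (144.550,76.375) → (126.680,76.375) → (112.224,65.872) → (106.702,48.877) → (112.224,31.882) → (126.680,21.379) → (144.550,21.379) → (159.006,31.882) → (164.528,48.877), returning to the start.

; LightBurn 1.6.03
; GRBL device profile, absolute coords
G21
G90
G00 X108.067 Y87.233
M3 S810
G1 X51.842 Y27.016 F1104
G1 X66.173 Y35.244
G1 X138.217 Y16.528
G1 X116.572 Y80.932
G1 X101.572 Y8.707
G1 X108.067 Y87.233
M5
G00 X22.987 Y90.324
M3 S538
G1 X52.519 Y90.324 F1602
G1 X52.519 Y51.752
G1 X22.987 Y51.752
G1 X22.987 Y90.324
M5
G00 X164.528 Y48.877
M3 S810
G1 X159.006 Y65.872 F1104
G1 X144.550 Y76.375
G1 X126.680 Y76.375
G1 X112.224 Y65.872
G1 X106.702 Y48.877
G1 X112.224 Y31.882
G1 X126.680 Y21.379
G1 X144.550 Y21.379
G1 X159.006 Y31.882
G1 X164.528 Y48.877
M5
G00 X0.000 Y0.000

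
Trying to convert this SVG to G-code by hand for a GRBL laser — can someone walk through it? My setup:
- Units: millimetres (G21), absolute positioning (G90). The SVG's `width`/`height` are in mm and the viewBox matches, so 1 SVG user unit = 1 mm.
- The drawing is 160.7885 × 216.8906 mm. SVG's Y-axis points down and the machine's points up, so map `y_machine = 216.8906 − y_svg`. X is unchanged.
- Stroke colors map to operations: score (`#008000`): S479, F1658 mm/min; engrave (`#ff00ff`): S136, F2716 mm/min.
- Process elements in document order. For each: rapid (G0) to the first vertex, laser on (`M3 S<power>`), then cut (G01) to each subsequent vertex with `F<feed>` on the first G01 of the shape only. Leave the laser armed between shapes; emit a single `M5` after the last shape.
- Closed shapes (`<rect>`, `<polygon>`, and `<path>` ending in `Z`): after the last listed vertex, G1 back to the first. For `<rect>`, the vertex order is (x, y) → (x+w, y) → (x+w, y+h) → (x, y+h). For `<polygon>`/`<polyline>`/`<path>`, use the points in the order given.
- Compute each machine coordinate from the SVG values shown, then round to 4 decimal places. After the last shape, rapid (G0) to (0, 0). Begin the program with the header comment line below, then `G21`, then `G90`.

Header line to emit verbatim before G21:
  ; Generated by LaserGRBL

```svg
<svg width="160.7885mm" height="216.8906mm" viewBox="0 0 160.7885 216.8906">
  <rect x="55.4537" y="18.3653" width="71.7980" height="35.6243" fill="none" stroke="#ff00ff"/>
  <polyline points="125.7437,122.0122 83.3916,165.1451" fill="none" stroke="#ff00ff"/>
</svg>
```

; Generated by LaserGRBL
G21
G90
G0 X55.4537 Y198.5253
M3 S136
G01 X127.2517 Y198.5253 F2716
G01 X127.2517 Y162.9010
G01 X55.4537 Y162.9010
G01 X55.4537 Y198.5253
G0 X125.7437 Y94.8784
M3 S136
G01 X83.3916 Y51.7455 F2716
M5
G0 X0.0000 Y0.0000

viewBox `0 0 160.7885 216.8906` with mm width/height → 1 unit = 1 mm. Flip: y_m = 216.8906 − y_svg.

**Shape 1** — `<rect>` rectangle, stroke `#ff00ff` → engrave (S136, F2716). Machine vertices: (55.4537,198.5253) → (127.2517,198.5253) → (127.2517,162.9010) → (55.4537,162.9010) → (55.4537,198.5253). Closed: final G1 returns to the first vertex.

**Shape 2** — `<polyline>` line segment, stroke `#ff00ff` → engrave (S136, F2716). Machine vertices: (125.7437,94.8784) → (83.3916,51.7455). Open path.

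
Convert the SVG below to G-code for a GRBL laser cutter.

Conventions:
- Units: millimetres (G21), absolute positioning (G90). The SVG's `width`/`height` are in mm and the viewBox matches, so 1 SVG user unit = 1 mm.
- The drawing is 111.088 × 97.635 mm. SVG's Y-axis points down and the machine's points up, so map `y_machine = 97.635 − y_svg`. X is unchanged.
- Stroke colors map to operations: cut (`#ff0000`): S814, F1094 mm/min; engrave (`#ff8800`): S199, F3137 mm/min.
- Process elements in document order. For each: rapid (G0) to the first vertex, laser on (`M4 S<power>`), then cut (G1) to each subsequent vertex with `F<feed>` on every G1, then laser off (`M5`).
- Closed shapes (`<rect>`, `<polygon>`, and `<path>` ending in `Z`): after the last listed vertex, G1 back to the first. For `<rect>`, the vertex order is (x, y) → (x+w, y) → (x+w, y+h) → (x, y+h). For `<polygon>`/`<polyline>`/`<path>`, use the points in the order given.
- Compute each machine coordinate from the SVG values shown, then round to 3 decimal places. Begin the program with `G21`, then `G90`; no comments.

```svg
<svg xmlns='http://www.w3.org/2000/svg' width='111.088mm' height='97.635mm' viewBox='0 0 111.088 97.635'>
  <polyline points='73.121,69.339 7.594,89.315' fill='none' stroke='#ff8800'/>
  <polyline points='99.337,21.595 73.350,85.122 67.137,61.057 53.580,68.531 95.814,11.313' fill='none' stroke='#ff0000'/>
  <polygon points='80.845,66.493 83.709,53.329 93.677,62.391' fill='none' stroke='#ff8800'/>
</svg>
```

viewBox `0 0 111.088 97.635` with mm width/height → 1 unit = 1 mm. Flip: y_m = 97.635 − y_svg.

**Shape 1** — `<polyline>` line segment, stroke `#ff8800` → engrave (S199, F3137). Machine vertices: (73.121,28.296) → (7.594,8.320). Open path.

**Shape 2** — `<polyline>` open polyline, stroke `#ff0000` → cut (S814, F1094). Machine vertices: (99.337,76.040) → (73.350,12.513) → (67.137,36.578) → (53.580,29.104) → (95.814,86.322). Open path.

**Shape 3** — `<polygon>` regular polygon, stroke `#ff8800` → engrave (S199, F3137). Machine vertices: (80.845,31.142) → (83.709,44.306) → (93.677,35.244) → (80.845,31.142). Closed: final G1 returns to the first vertex.

G21
G90
G0 X73.121 Y28.296
M4 S199
G1 X7.594 Y8.320 F3137
M5
G0 X99.337 Y76.040
M4 S814
G1 X73.350 Y12.513 F1094
G1 X67.137 Y36.578 F1094
G1 X53.580 Y29.104 F1094
G1 X95.814 Y86.322 F1094
M5
G0 X80.845 Y31.142
M4 S199
G1 X83.709 Y44.306 F3137
G1 X93.677 Y35.244 F3137
G1 X80.845 Y31.142 F3137
M5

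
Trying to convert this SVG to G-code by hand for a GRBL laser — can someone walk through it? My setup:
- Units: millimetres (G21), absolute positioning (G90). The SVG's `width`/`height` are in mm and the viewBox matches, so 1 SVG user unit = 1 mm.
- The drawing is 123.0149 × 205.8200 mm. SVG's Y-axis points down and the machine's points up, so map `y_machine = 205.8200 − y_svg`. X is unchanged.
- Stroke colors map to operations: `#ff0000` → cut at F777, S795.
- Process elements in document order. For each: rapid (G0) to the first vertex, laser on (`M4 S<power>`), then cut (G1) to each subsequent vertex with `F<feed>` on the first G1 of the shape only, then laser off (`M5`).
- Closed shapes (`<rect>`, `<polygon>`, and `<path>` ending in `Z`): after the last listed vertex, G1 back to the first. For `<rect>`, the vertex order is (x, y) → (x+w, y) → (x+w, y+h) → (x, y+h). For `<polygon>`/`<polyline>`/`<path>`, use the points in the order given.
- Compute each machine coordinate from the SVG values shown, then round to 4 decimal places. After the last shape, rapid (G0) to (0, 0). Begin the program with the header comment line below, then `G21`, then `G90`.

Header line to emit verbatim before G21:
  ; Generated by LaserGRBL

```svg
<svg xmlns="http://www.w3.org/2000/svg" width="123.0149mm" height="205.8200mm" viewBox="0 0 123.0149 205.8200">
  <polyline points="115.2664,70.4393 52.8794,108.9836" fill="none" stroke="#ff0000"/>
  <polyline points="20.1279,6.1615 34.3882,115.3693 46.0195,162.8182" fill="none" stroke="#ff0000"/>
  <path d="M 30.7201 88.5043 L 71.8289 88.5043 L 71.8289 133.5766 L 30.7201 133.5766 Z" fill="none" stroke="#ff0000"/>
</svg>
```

; Generated by LaserGRBL
G21
G90
G0 X115.2664 Y135.3807
M4 S795
G1 X52.8794 Y96.8364 F777
M5
G0 X20.1279 Y199.6585
M4 S795
G1 X34.3882 Y90.4507 F777
G1 X46.0195 Y43.0018
M5
G0 X30.7201 Y117.3157
M4 S795
G1 X71.8289 Y117.3157 F777
G1 X71.8289 Y72.2434
G1 X30.7201 Y72.2434
G1 X30.7201 Y117.3157
M5
G0 X0.0000 Y0.0000

viewBox `0 0 123.0149 205.8200` with mm width/height → 1 unit = 1 mm. Flip: y_m = 205.8200 − y_svg.

**Shape 1** — `<polyline>` line segment, stroke `#ff0000` → cut (S795, F777). Machine vertices: (115.2664,135.3807) → (52.8794,96.8364). Open path.

**Shape 2** — `<polyline>` open polyline, stroke `#ff0000` → cut (S795, F777). Machine vertices: (20.1279,199.6585) → (34.3882,90.4507) → (46.0195,43.0018). Open path.

**Shape 3** — `<path>` rectangle, stroke `#ff0000` → cut (S795, F777). Machine vertices: (30.7201,117.3157) → (71.8289,117.3157) → (71.8289,72.2434) → (30.7201,72.2434) → (30.7201,117.3157). Closed: final G1 returns to the first vertex.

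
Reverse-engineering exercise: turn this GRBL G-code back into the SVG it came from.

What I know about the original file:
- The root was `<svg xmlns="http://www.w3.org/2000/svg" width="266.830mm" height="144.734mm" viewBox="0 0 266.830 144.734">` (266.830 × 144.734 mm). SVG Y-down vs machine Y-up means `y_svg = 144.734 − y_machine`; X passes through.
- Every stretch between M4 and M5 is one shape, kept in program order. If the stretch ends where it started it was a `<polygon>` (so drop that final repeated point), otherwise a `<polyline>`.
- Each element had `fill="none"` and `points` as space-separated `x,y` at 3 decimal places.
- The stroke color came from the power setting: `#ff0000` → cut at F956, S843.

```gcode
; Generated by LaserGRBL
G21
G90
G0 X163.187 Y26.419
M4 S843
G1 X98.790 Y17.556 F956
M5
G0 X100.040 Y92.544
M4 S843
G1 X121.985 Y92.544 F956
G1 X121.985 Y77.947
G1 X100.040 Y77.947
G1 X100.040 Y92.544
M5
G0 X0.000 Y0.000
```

<svg xmlns="http://www.w3.org/2000/svg" width="266.830mm" height="144.734mm" viewBox="0 0 266.830 144.734">
  <polyline points="163.187,118.315 98.790,127.178" fill="none" stroke="#ff0000"/>
  <polygon points="100.040,52.190 121.985,52.190 121.985,66.787 100.040,66.787" fill="none" stroke="#ff0000"/>
</svg>

y_svg = 144.734 − y_m. Every run uses S843, so all elements get stroke `#ff0000` (cut).

[1] open run; points: 163.187,118.315 98.790,127.178

[2] closed run; points: 100.040,52.190 121.985,52.190 121.985,66.787 100.040,66.787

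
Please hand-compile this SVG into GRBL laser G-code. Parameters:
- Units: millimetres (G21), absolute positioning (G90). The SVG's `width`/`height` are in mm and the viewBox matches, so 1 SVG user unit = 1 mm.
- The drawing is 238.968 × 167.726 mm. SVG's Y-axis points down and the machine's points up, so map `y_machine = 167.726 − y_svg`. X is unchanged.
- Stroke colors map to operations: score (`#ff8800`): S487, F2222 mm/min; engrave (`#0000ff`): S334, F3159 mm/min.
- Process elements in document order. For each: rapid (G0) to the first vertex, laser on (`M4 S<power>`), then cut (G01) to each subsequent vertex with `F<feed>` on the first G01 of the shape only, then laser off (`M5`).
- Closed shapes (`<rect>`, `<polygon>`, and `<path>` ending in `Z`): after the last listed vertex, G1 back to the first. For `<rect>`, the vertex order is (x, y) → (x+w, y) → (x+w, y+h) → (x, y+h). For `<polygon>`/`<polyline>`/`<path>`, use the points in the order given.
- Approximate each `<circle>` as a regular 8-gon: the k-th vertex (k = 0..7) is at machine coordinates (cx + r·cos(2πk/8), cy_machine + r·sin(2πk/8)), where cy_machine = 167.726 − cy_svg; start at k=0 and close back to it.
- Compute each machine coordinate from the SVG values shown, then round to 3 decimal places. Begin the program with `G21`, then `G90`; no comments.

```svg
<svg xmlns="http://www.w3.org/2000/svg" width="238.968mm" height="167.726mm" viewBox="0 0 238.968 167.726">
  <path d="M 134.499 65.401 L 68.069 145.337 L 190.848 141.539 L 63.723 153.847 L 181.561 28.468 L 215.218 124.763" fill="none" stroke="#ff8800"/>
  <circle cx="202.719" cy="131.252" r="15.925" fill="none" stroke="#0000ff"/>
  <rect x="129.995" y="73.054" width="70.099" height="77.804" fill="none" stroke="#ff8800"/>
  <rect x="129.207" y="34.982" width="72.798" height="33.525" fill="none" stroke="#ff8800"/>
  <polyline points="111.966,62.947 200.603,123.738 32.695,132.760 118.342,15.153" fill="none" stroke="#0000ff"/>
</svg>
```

viewBox `0 0 238.968 167.726` with mm width/height → 1 unit = 1 mm. Flip: y_m = 167.726 − y_svg.

**Shape 1** — `<path>` open polyline, stroke `#ff8800` → score (S487, F2222). Machine vertices: (134.499,102.325) → (68.069,22.389) → (190.848,26.187) → (63.723,13.879) → (181.561,139.258) → (215.218,42.963). Open path.

**Shape 2** — `<circle>` circle, stroke `#0000ff` → engrave (S334, F3159). Machine vertices: (218.644,36.474) → (213.980,47.735) → (202.719,52.399) → (191.458,47.735) → (186.794,36.474) → (191.458,25.213) → (202.719,20.549) → (213.980,25.213) → (218.644,36.474). Closed: final G1 returns to the first vertex.

**Shape 3** — `<rect>` rectangle, stroke `#ff8800` → score (S487, F2222). Machine vertices: (129.995,94.672) → (200.094,94.672) → (200.094,16.868) → (129.995,16.868) → (129.995,94.672). Closed: final G1 returns to the first vertex.

**Shape 4** — `<rect>` rectangle, stroke `#ff8800` → score (S487, F2222). Machine vertices: (129.207,132.744) → (202.005,132.744) → (202.005,99.219) → (129.207,99.219) → (129.207,132.744). Closed: final G1 returns to the first vertex.

**Shape 5** — `<polyline>` open polyline, stroke `#0000ff` → engrave (S334, F3159). Machine vertices: (111.966,104.779) → (200.603,43.988) → (32.695,34.966) → (118.342,152.573). Open path.

G21
G90
G0 X134.499 Y102.325
M4 S487
G01 X68.069 Y22.389 F2222
G01 X190.848 Y26.187
G01 X63.723 Y13.879
G01 X181.561 Y139.258
G01 X215.218 Y42.963
M5
G0 X218.644 Y36.474
M4 S334
G01 X213.980 Y47.735 F3159
G01 X202.719 Y52.399
G01 X191.458 Y47.735
G01 X186.794 Y36.474
G01 X191.458 Y25.213
G01 X202.719 Y20.549
G01 X213.980 Y25.213
G01 X218.644 Y36.474
M5
G0 X129.995 Y94.672
M4 S487
G01 X200.094 Y94.672 F2222
G01 X200.094 Y16.868
G01 X129.995 Y16.868
G01 X129.995 Y94.672
M5
G0 X129.207 Y132.744
M4 S487
G01 X202.005 Y132.744 F2222
G01 X202.005 Y99.219
G01 X129.207 Y99.219
G01 X129.207 Y132.744
M5
G0 X111.966 Y104.779
M4 S334
G01 X200.603 Y43.988 F3159
G01 X32.695 Y34.966
G01 X118.342 Y152.573
M5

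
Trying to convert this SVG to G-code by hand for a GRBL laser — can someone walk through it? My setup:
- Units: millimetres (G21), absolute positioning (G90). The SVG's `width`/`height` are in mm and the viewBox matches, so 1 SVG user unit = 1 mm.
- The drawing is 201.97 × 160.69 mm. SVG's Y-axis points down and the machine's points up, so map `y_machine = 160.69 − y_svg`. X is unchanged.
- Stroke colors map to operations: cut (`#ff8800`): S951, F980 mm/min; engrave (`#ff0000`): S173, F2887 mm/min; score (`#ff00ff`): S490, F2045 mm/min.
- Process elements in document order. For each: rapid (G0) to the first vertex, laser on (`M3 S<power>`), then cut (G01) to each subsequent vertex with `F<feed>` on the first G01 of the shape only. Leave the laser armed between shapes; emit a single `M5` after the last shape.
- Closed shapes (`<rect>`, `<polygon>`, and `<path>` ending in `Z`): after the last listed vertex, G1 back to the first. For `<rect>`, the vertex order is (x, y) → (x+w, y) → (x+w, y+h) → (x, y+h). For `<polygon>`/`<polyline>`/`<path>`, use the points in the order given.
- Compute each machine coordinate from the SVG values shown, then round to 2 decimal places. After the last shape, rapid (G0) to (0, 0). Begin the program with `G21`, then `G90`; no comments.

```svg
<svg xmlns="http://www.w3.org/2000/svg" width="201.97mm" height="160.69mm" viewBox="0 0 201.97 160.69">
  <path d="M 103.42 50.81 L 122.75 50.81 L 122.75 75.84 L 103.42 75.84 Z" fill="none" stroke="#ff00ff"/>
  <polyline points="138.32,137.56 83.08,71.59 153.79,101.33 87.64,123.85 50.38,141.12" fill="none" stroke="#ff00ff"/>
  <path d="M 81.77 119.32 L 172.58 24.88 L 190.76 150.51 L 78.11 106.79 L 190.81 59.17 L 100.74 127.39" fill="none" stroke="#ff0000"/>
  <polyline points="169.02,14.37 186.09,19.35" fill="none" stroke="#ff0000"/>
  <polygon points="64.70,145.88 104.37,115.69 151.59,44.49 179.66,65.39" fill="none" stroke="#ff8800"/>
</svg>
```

1 u = 1 mm; y_m = 160.69 − y.

[1] `<path>` rectangle, #ff00ff→score S490 F2045: (103.42,109.88) → (122.75,109.88) → (122.75,84.85) → (103.42,84.85) → (103.42,109.88) (closed)

[2] `<polyline>` open polyline, #ff00ff→score S490 F2045: (138.32,23.13) → (83.08,89.10) → (153.79,59.36) → (87.64,36.84) → (50.38,19.57)

[3] `<path>` open polyline, #ff0000→engrave S173 F2887: (81.77,41.37) → (172.58,135.81) → (190.76,10.18) → (78.11,53.90) → (190.81,101.52) → (100.74,33.30)

[4] `<polyline>` line segment, #ff0000→engrave S173 F2887: (169.02,146.32) → (186.09,141.34)

[5] `<polygon>` closed polygon, #ff8800→cut S951 F980: (64.70,14.81) → (104.37,45.00) → (151.59,116.20) → (179.66,95.30) → (64.70,14.81) (closed)

G21
G90
G0 X103.42 Y109.88
M3 S490
G01 X122.75 Y109.88 F2045
G01 X122.75 Y84.85
G01 X103.42 Y84.85
G01 X103.42 Y109.88
G0 X138.32 Y23.13
M3 S490
G01 X83.08 Y89.10 F2045
G01 X153.79 Y59.36
G01 X87.64 Y36.84
G01 X50.38 Y19.57
G0 X81.77 Y41.37
M3 S173
G01 X172.58 Y135.81 F2887
G01 X190.76 Y10.18
G01 X78.11 Y53.90
G01 X190.81 Y101.52
G01 X100.74 Y33.30
G0 X169.02 Y146.32
M3 S173
G01 X186.09 Y141.34 F2887
G0 X64.70 Y14.81
M3 S951
G01 X104.37 Y45.00 F980
G01 X151.59 Y116.20
G01 X179.66 Y95.30
G01 X64.70 Y14.81
M5
G0 X0.00 Y0.00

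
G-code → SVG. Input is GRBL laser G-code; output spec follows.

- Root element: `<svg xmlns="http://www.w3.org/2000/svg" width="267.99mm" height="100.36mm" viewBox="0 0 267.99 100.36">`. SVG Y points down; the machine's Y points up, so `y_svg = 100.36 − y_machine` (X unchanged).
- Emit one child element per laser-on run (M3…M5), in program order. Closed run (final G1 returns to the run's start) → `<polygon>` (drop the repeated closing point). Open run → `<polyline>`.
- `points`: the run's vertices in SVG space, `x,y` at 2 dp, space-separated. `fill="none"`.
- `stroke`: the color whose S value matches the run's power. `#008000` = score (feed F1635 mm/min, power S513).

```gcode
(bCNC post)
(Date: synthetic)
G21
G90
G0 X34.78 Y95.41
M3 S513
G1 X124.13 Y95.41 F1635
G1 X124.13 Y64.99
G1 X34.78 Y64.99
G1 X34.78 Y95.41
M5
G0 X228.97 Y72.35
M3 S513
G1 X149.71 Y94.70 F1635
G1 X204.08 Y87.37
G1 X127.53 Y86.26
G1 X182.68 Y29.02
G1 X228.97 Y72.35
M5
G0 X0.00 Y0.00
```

Each laser-on run becomes one SVG element. Flip Y back into SVG space with y_svg = 100.36 − y_machine. Every run uses S513, so all elements get stroke `#008000` (score).

Run 1: The run returns to its start, so emit a `<polygon>` with points (Y-flipped): 34.78,4.95 124.13,4.95 124.13,35.37 34.78,35.37.

Run 2: The run returns to its start, so emit a `<polygon>` with points (Y-flipped): 228.97,28.01 149.71,5.66 204.08,12.99 127.53,14.10 182.68,71.34.

<svg xmlns="http://www.w3.org/2000/svg" width="267.99mm" height="100.36mm" viewBox="0 0 267.99 100.36">
  <polygon points="34.78,4.95 124.13,4.95 124.13,35.37 34.78,35.37" fill="none" stroke="#008000"/>
  <polygon points="228.97,28.01 149.71,5.66 204.08,12.99 127.53,14.10 182.68,71.34" fill="none" stroke="#008000"/>
</svg>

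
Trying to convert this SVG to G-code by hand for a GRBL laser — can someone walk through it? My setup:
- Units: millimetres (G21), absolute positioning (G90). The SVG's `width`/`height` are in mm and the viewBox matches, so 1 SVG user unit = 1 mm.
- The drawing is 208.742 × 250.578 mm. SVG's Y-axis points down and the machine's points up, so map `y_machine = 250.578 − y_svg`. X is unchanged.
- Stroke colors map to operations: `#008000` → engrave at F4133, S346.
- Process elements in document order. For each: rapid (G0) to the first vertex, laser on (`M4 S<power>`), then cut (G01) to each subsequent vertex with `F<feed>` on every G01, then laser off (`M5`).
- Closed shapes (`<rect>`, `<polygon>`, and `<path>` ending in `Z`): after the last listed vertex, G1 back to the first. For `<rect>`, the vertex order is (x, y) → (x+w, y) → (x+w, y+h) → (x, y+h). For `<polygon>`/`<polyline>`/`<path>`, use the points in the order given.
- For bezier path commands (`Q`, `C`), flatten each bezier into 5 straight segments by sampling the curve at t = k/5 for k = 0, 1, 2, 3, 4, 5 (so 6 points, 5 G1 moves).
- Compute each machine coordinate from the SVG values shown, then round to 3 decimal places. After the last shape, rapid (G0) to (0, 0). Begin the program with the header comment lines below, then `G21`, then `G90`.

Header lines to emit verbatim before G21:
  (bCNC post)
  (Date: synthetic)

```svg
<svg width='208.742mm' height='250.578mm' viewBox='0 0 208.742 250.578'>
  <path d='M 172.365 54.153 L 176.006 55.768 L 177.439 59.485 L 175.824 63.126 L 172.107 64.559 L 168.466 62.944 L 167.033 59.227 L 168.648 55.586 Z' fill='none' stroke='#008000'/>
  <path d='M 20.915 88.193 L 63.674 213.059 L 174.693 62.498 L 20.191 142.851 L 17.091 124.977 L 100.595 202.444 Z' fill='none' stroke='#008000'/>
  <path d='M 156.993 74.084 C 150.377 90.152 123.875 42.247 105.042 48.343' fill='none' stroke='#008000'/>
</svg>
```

1 u = 1 mm; y_m = 250.578 − y.

[1] `<path>` regular polygon, #008000→engrave S346 F4133: (172.365,196.425) → (176.006,194.810) → (177.439,191.093) → (175.824,187.452) → (172.107,186.019) → (168.466,187.634) → (167.033,191.351) → (168.648,194.992) → (172.365,196.425) (closed)

[2] `<path>` closed polygon, #008000→engrave S346 F4133: (20.915,162.385) → (63.674,37.519) → (174.693,188.080) → (20.191,107.727) → (17.091,125.601) → (100.595,48.134) → (20.915,162.385) (closed)

[3] `<path>` cubic bezier, #008000→engrave S346 F4133: (156.993,176.494) → (150.858,173.586) → (141.272,180.369) → (129.559,191.180) → (117.042,200.356) → (105.042,202.235)

(bCNC post)
(Date: synthetic)
G21
G90
G0 X172.365 Y196.425
M4 S346
G01 X176.006 Y194.810 F4133
G01 X177.439 Y191.093 F4133
G01 X175.824 Y187.452 F4133
G01 X172.107 Y186.019 F4133
G01 X168.466 Y187.634 F4133
G01 X167.033 Y191.351 F4133
G01 X168.648 Y194.992 F4133
G01 X172.365 Y196.425 F4133
M5
G0 X20.915 Y162.385
M4 S346
G01 X63.674 Y37.519 F4133
G01 X174.693 Y188.080 F4133
G01 X20.191 Y107.727 F4133
G01 X17.091 Y125.601 F4133
G01 X100.595 Y48.134 F4133
G01 X20.915 Y162.385 F4133
M5
G0 X156.993 Y176.494
M4 S346
G01 X150.858 Y173.586 F4133
G01 X141.272 Y180.369 F4133
G01 X129.559 Y191.180 F4133
G01 X117.042 Y200.356 F4133
G01 X105.042 Y202.235 F4133
M5
G0 X0.000 Y0.000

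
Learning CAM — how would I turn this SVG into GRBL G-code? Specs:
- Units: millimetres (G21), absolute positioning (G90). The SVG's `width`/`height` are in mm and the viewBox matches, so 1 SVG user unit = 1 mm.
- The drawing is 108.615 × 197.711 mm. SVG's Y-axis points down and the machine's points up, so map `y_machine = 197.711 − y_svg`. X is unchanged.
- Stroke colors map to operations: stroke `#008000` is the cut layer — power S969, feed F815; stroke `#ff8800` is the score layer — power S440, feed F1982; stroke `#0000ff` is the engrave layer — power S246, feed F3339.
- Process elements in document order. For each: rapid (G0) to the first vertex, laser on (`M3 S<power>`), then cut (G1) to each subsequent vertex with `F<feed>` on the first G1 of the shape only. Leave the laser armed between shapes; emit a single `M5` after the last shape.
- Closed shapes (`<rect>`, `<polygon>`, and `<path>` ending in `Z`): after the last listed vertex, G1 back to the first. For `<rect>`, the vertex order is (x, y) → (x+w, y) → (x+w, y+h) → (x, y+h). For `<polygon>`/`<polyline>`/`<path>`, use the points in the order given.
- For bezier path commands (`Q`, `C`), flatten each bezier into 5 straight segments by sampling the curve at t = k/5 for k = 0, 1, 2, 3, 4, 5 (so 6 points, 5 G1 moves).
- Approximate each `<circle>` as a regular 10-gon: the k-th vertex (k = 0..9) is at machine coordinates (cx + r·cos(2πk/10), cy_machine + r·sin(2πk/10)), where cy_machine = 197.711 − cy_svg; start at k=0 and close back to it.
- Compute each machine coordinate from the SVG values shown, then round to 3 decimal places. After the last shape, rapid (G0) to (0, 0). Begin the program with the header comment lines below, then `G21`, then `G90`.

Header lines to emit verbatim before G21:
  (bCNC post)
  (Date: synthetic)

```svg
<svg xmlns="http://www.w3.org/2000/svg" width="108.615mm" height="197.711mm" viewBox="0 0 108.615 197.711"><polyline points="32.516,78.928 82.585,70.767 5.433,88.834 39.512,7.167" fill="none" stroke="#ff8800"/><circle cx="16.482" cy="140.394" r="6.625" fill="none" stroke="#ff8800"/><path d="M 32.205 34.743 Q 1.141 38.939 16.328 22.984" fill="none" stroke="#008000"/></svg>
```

(bCNC post)
(Date: synthetic)
G21
G90
G0 X32.516 Y118.783
M3 S440
G1 X82.585 Y126.944 F1982
G1 X5.433 Y108.877
G1 X39.512 Y190.544
G0 X23.107 Y57.317
M3 S440
G1 X21.842 Y61.211 F1982
G1 X18.529 Y63.618
G1 X14.435 Y63.618
G1 X11.122 Y61.211
G1 X9.857 Y57.317
G1 X11.122 Y53.423
G1 X14.435 Y51.016
G1 X18.529 Y51.016
G1 X21.842 Y53.423
G1 X23.107 Y57.317
G0 X32.205 Y162.968
M3 S969
G1 X21.629 Y162.096 F815
G1 X14.754 Y162.835
G1 X11.579 Y165.187
G1 X12.103 Y169.151
G1 X16.328 Y174.727
M5
G0 X0.000 Y0.000

Since the viewBox matches the mm dimensions, user units are millimetres directly. The only transform is the Y-flip y_m = 197.711 − y_svg.

Shape 1 is a open polyline drawn with `<polyline>`. Its stroke #ff8800 means score at S440, F1982. After flipping Y the toolpath is (32.516,118.783) → (82.585,126.944) → (5.433,108.877) → (39.512,190.544).

Shape 2 is a circle drawn with `<circle>`. Its stroke #ff8800 means score at S440, F1982. After flipping Y the toolpath is (23.107,57.317) → (21.842,61.211) → (18.529,63.618) → (14.435,63.618) → (11.122,61.211) → (9.857,57.317) → (11.122,53.423) → (14.435,51.016) → (18.529,51.016) → (21.842,53.423) → (23.107,57.317), returning to the start.

Shape 3 is a quadratic bezier drawn with `<path>`. Its stroke #008000 means cut at S969, F815. After flipping Y the toolpath is (32.205,162.968) → (21.629,162.096) → (14.754,162.835) → (11.579,165.187) → (12.103,169.151) → (16.328,174.727).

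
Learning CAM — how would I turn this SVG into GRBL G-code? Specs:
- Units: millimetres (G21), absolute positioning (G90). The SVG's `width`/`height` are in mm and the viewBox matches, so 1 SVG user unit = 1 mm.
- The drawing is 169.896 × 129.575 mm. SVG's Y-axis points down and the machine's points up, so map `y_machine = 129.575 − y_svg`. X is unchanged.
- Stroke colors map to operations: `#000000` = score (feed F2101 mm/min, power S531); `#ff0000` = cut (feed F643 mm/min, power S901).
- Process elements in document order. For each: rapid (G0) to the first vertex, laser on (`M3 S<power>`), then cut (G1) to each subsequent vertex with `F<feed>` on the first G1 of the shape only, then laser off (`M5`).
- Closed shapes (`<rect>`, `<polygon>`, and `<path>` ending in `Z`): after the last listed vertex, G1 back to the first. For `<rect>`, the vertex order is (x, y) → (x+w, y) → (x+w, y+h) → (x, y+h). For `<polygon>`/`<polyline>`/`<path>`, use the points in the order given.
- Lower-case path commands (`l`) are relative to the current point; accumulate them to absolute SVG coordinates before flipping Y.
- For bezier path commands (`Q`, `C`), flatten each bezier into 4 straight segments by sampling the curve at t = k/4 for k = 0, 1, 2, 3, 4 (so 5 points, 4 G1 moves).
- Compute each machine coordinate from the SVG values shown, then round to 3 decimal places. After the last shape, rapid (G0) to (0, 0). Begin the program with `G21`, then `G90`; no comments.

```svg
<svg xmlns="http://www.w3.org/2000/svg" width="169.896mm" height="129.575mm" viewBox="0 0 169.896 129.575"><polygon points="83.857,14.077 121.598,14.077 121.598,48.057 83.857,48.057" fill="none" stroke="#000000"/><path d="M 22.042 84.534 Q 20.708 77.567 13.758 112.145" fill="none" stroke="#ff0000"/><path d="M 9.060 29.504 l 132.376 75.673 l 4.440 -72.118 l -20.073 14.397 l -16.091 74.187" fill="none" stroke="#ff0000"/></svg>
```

Since the viewBox matches the mm dimensions, user units are millimetres directly. The only transform is the Y-flip y_m = 129.575 − y_svg.

Shape 1 is a rectangle drawn with `<polygon>`. Its stroke #000000 means score at S531, F2101. After flipping Y the toolpath is (83.857,115.498) → (121.598,115.498) → (121.598,81.518) → (83.857,81.518) → (83.857,115.498), returning to the start.

Shape 2 is a quadratic bezier drawn with `<path>`. Its stroke #ff0000 means cut at S901, F643. After flipping Y the toolpath is (22.042,45.041) → (21.024,45.928) → (19.304,41.622) → (16.882,32.122) → (13.758,17.430).

Shape 3 is a open polyline drawn with `<path>`. Its stroke #ff0000 means cut at S901, F643. After flipping Y the toolpath is (9.060,100.071) → (141.436,24.398) → (145.876,96.516) → (125.803,82.119) → (109.712,7.932).

G21
G90
G0 X83.857 Y115.498
M3 S531
G1 X121.598 Y115.498 F2101
G1 X121.598 Y81.518
G1 X83.857 Y81.518
G1 X83.857 Y115.498
M5
G0 X22.042 Y45.041
M3 S901
G1 X21.024 Y45.928 F643
G1 X19.304 Y41.622
G1 X16.882 Y32.122
G1 X13.758 Y17.430
M5
G0 X9.060 Y100.071
M3 S901
G1 X141.436 Y24.398 F643
G1 X145.876 Y96.516
G1 X125.803 Y82.119
G1 X109.712 Y7.932
M5
G0 X0.000 Y0.000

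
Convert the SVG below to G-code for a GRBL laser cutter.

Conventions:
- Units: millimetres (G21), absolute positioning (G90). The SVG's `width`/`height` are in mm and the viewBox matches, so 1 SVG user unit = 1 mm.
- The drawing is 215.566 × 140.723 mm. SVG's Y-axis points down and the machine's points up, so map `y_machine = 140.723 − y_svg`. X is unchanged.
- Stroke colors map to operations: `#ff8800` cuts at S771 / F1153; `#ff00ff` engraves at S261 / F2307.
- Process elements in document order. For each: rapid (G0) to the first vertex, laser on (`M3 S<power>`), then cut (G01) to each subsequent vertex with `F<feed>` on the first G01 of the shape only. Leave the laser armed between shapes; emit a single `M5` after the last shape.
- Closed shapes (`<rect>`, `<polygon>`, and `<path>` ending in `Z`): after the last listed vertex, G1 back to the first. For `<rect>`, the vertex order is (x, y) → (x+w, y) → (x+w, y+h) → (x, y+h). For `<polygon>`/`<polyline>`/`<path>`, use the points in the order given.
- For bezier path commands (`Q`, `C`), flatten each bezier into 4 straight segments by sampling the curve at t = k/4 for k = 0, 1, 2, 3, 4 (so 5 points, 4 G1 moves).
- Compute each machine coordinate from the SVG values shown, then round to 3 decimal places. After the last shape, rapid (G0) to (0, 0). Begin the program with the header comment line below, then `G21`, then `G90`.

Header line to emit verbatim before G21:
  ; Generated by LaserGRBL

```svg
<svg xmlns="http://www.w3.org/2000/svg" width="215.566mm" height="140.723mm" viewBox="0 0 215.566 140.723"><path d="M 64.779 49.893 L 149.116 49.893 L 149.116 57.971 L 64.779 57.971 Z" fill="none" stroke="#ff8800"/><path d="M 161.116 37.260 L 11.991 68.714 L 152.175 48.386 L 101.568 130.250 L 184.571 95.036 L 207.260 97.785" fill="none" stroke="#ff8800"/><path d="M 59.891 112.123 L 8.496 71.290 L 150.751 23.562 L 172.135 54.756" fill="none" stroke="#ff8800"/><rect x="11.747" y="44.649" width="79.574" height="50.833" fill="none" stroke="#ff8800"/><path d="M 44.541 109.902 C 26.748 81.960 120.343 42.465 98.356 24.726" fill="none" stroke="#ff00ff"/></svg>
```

; Generated by LaserGRBL
G21
G90
G0 X64.779 Y90.830
M3 S771
G01 X149.116 Y90.830 F1153
G01 X149.116 Y82.752
G01 X64.779 Y82.752
G01 X64.779 Y90.830
G0 X161.116 Y103.463
M3 S771
G01 X11.991 Y72.009 F1153
G01 X152.175 Y92.337
G01 X101.568 Y10.473
G01 X184.571 Y45.687
G01 X207.260 Y42.938
G0 X59.891 Y28.600
M3 S771
G01 X8.496 Y69.433 F1153
G01 X150.751 Y117.161
G01 X172.135 Y85.967
G0 X11.747 Y96.074
M3 S771
G01 X91.321 Y96.074 F1153
G01 X91.321 Y45.241
G01 X11.747 Y45.241
G01 X11.747 Y96.074
G0 X44.541 Y30.821
M3 S261
G01 X48.535 Y53.423 F2307
G01 X73.021 Y77.235
G01 X96.721 Y99.134
G01 X98.356 Y115.997
M5
G0 X0.000 Y0.000

1 u = 1 mm; y_m = 140.723 − y.

[1] `<path>` rectangle, #ff8800→cut S771 F1153: (64.779,90.830) → (149.116,90.830) → (149.116,82.752) → (64.779,82.752) → (64.779,90.830) (closed)

[2] `<path>` open polyline, #ff8800→cut S771 F1153: (161.116,103.463) → (11.991,72.009) → (152.175,92.337) → (101.568,10.473) → (184.571,45.687) → (207.260,42.938)

[3] `<path>` open polyline, #ff8800→cut S771 F1153: (59.891,28.600) → (8.496,69.433) → (150.751,117.161) → (172.135,85.967)

[4] `<rect>` rectangle, #ff8800→cut S771 F1153: (11.747,96.074) → (91.321,96.074) → (91.321,45.241) → (11.747,45.241) → (11.747,96.074) (closed)

[5] `<path>` cubic bezier, #ff00ff→engrave S261 F2307: (44.541,30.821) → (48.535,53.423) → (73.021,77.235) → (96.721,99.134) → (98.356,115.997)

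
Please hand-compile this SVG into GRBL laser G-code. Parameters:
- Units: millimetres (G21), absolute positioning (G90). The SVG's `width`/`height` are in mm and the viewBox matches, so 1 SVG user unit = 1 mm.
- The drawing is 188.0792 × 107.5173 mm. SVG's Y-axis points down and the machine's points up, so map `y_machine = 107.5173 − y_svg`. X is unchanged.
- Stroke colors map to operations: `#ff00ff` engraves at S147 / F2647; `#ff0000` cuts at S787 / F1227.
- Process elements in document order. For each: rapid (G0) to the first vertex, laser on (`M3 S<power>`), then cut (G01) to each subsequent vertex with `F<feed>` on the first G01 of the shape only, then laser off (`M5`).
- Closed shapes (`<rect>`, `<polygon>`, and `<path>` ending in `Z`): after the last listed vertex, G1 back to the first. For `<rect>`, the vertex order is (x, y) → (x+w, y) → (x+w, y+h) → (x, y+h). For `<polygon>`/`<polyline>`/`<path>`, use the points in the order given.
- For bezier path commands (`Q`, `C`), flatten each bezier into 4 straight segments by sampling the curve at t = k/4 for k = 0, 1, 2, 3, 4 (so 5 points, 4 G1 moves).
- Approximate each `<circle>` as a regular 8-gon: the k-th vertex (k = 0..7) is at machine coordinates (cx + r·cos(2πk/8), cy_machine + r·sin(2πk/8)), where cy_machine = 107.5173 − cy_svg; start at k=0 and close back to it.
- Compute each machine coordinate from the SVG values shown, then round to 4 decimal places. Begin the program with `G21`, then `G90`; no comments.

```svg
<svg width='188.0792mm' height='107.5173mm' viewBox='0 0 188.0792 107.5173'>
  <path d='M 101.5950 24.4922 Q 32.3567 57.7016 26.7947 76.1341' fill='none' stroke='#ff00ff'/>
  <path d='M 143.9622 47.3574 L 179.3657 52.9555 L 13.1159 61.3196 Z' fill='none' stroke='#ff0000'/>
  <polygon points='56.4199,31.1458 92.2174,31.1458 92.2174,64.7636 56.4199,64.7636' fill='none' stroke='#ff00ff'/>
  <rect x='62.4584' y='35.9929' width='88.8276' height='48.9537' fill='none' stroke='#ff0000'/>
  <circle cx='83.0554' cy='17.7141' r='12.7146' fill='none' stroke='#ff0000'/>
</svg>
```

G21
G90
G0 X101.5950 Y83.0251
M3 S147
G01 X70.9556 Y67.3440 F2647
G01 X48.2758 Y53.5099
G01 X33.5555 Y41.5230
G01 X26.7947 Y31.3832
M5
G0 X143.9622 Y60.1599
M3 S787
G01 X179.3657 Y54.5618 F1227
G01 X13.1159 Y46.1977
G01 X143.9622 Y60.1599
M5
G0 X56.4199 Y76.3715
M3 S147
G01 X92.2174 Y76.3715 F2647
G01 X92.2174 Y42.7537
G01 X56.4199 Y42.7537
G01 X56.4199 Y76.3715
M5
G0 X62.4584 Y71.5244
M3 S787
G01 X151.2860 Y71.5244 F1227
G01 X151.2860 Y22.5707
G01 X62.4584 Y22.5707
G01 X62.4584 Y71.5244
M5
G0 X95.7700 Y89.8032
M3 S787
G01 X92.0460 Y98.7938 F1227
G01 X83.0554 Y102.5178
G01 X74.0648 Y98.7938
G01 X70.3408 Y89.8032
G01 X74.0648 Y80.8126
G01 X83.0554 Y77.0886
G01 X92.0460 Y80.8126
G01 X95.7700 Y89.8032
M5

viewBox `0 0 188.0792 107.5173` with mm width/height → 1 unit = 1 mm. Flip: y_m = 107.5173 − y_svg.

**Shape 1** — `<path>` quadratic bezier, stroke `#ff00ff` → engrave (S147, F2647). Control points (SVG): P0=(101.5950,24.4922), P1=(32.3567,57.7016), P2=(26.7947,76.1341); sampled at t=k/4. Machine vertices: (101.5950,83.0251) → (70.9556,67.3440) → (48.2758,53.5099) → (33.5555,41.5230) → (26.7947,31.3832). Open path.

**Shape 2** — `<path>` closed polygon, stroke `#ff0000` → cut (S787, F1227). Machine vertices: (143.9622,60.1599) → (179.3657,54.5618) → (13.1159,46.1977) → (143.9622,60.1599). Closed: final G1 returns to the first vertex.

**Shape 3** — `<polygon>` rectangle, stroke `#ff00ff` → engrave (S147, F2647). Machine vertices: (56.4199,76.3715) → (92.2174,76.3715) → (92.2174,42.7537) → (56.4199,42.7537) → (56.4199,76.3715). Closed: final G1 returns to the first vertex.

**Shape 4** — `<rect>` rectangle, stroke `#ff0000` → cut (S787, F1227). Machine vertices: (62.4584,71.5244) → (151.2860,71.5244) → (151.2860,22.5707) → (62.4584,22.5707) → (62.4584,71.5244). Closed: final G1 returns to the first vertex.

**Shape 5** — `<circle>` circle, stroke `#ff0000` → cut (S787, F1227). Machine vertices: (95.7700,89.8032) → (92.0460,98.7938) → (83.0554,102.5178) → (74.0648,98.7938) → (70.3408,89.8032) → (74.0648,80.8126) → (83.0554,77.0886) → (92.0460,80.8126) → (95.7700,89.8032). Closed: final G1 returns to the first vertex.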